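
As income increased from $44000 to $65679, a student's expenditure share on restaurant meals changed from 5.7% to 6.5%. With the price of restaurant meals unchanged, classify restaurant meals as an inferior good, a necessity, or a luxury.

luxury

The budget share rises as income rises, so η > 1.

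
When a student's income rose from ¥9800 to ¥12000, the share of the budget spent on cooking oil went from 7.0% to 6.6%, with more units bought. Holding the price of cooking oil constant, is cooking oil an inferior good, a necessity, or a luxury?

necessity

Quantity rises but the budget share falls as income rises, so 0 < η < 1.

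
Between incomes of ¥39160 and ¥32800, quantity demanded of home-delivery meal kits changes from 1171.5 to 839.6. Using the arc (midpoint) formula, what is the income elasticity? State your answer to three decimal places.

ΔQ = 839.6 − 1171.5 = -331.9; midpoint Q̄ = (1171.5 + 839.6)/2 = 1005.55.
ΔI = 32800 − 39160 = -6360; midpoint Ī = (39160 + 32800)/2 = 35980.
η = (ΔQ/Q̄) ÷ (ΔI/Ī) = (-331.9/1005.55) ÷ (-6360/35980) = 1.867.

1.867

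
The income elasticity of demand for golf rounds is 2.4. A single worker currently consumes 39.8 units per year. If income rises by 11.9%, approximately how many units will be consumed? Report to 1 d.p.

%ΔQ ≈ η × %ΔI = 2.4 × 11.9% = 28.56%.
New Q ≈ 39.8 × (1 + 0.2856) = 51.2.

51.2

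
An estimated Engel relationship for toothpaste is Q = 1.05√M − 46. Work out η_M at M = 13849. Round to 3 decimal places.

0.797

At M = 13849: Q = 77.566.
dQ/dM = 1.05/(2√M) = 0.00446118 at this income.
η = (dQ/dM)·(M/Q) = 0.00446118 × (13849/77.566) = 0.797.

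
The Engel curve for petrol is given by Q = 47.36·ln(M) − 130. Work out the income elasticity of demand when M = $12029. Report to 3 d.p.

At M = 12029: Q = 314.951.
dQ/dM = 47.36/M = 0.00393715 at this income.
η = (dQ/dM)·(M/Q) = 0.00393715 × (12029/314.951) = 0.150.

0.150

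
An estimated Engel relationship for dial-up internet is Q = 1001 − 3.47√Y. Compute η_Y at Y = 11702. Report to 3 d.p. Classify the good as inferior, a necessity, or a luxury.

At Y = 11702: Q = 625.630.
dQ/dY = -3.47/(2√Y) = -0.0160387 at this income.
η = (dQ/dY)·(Y/Q) = -0.0160387 × (11702/625.630) = -0.300.
Since η < 0, the good is an inferior good.

-0.300 (inferior good)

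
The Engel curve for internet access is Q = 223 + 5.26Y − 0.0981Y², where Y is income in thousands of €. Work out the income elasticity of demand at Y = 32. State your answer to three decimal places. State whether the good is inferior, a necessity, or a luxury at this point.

-0.112 (inferior good)

At Y = 32: Q = 290.8656.
dQ/dY = 5.26 − 0.1962Y = -1.01840.
η = (dQ/dY)·(Y/Q) = -1.01840 × (32/290.8656) = -0.112.
η < 0 ⇒ inferior good.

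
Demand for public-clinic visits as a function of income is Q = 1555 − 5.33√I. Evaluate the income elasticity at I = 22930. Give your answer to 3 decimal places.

At I = 22930: Q = 747.896.
dQ/dI = -5.33/(2√I) = -0.0175993 at this income.
η = (dQ/dI)·(I/Q) = -0.0175993 × (22930/747.896) = -0.540.

-0.540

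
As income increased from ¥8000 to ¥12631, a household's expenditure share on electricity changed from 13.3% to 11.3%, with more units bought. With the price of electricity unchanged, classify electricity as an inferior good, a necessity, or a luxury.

Quantity rises but the budget share falls as income rises, so 0 < η < 1.

necessity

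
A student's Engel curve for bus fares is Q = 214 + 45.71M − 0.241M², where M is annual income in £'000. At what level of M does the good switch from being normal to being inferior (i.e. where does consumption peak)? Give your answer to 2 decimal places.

dQ/dM = 45.71 − 0.482M.
The good is inferior where dQ/dM < 0. Setting dQ/dM = 0 gives M = 45.71 / 0.482 = 94.83.

94.83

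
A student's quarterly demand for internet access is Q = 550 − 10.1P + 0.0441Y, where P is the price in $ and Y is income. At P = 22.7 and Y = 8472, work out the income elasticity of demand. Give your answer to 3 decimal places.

At P = 22.7, Y = 8472: Q = 694.345.
Holding P constant, ∂Q/∂Y = 0.0441.
η_Y = (∂Q/∂Y)·(Y/Q) = 0.0441 × (8472/694.345) = 0.538.

0.538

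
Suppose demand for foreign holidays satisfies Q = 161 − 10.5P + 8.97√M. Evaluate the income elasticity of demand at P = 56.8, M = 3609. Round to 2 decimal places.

At P = 56.8, M = 3609: Q = 103.472.
Holding P constant, ∂Q/∂M = 8.97/(2√M) = 0.0746567.
η_M = (∂Q/∂M)·(M/Q) = 0.0746567 × (3609/103.472) = 2.60.

2.60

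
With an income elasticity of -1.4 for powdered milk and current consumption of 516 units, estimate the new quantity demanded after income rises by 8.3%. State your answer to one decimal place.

456.0

%ΔQ ≈ η × %ΔI = -1.4 × 8.3% = -11.62%.
New Q ≈ 516 × (1 − 0.1162) = 456.0.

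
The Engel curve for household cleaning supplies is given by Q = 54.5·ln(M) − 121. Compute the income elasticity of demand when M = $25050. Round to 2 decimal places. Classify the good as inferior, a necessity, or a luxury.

0.13 (necessity)

At M = 25050: Q = 431.010.
dQ/dM = 54.5/M = 0.00217565 at this income.
η = (dQ/dM)·(M/Q) = 0.00217565 × (25050/431.010) = 0.13.
Since 0 < η < 1, the good is a necessity.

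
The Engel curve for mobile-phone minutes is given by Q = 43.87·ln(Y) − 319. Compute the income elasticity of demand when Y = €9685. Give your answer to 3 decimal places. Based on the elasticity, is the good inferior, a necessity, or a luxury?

At Y = 9685: Q = 83.653.
dQ/dY = 43.87/Y = 0.00452969 at this income.
η = (dQ/dY)·(Y/Q) = 0.00452969 × (9685/83.653) = 0.524.
Since 0 < η < 1, the good is a necessity.

0.524 (necessity)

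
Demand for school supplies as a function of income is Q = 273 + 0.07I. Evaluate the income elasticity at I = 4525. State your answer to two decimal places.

0.54

At I = 4525: Q = 589.750.
dQ/dI = 0.07.
η = (dQ/dI)·(I/Q) = 0.07 × (4525/589.750) = 0.54.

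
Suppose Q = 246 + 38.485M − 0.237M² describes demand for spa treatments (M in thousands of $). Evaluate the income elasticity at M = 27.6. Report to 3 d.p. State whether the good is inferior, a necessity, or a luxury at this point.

At M = 27.6: Q = 1127.6489.
dQ/dM = 38.485 − 0.474M = 25.40260.
η = (dQ/dM)·(M/Q) = 25.40260 × (27.6/1127.6489) = 0.622.
0 < η < 1 ⇒ necessity.

0.622 (necessity)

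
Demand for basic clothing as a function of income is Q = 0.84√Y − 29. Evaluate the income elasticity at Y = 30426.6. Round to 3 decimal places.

0.623

At Y = 30426.6: Q = 117.523.
dQ/dY = 0.84/(2√Y) = 0.00240781 at this income.
η = (dQ/dY)·(Y/Q) = 0.00240781 × (30426.6/117.523) = 0.623.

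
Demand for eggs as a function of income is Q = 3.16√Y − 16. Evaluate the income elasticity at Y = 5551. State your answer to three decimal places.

At Y = 5551: Q = 219.436.
dQ/dY = 3.16/(2√Y) = 0.0212066 at this income.
η = (dQ/dY)·(Y/Q) = 0.0212066 × (5551/219.436) = 0.536.

0.536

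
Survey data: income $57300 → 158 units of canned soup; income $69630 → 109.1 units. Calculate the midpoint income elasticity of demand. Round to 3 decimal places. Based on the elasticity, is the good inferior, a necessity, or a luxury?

ΔQ = 109.1 − 158 = -48.9; midpoint Q̄ = (158 + 109.1)/2 = 133.55.
ΔI = 69630 − 57300 = 12330; midpoint Ī = (57300 + 69630)/2 = 63465.
η = (ΔQ/Q̄) ÷ (ΔI/Ī) = (-48.9/133.55) ÷ (12330/63465) = -1.885.
η < 0 ⇒ inferior good.

-1.885 (inferior good)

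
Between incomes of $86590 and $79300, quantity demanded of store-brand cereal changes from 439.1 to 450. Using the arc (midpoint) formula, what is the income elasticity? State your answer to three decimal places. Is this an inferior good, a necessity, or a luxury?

ΔQ = 450 − 439.1 = 10.9; midpoint Q̄ = (439.1 + 450)/2 = 444.55.
ΔI = 79300 − 86590 = -7290; midpoint Ī = (86590 + 79300)/2 = 82945.
η = (ΔQ/Q̄) ÷ (ΔI/Ī) = (10.9/444.55) ÷ (-7290/82945) = -0.279.
η < 0 ⇒ inferior good.

-0.279 (inferior good)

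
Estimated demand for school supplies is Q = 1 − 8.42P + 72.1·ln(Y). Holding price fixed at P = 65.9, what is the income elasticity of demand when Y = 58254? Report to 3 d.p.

0.304

At P = 65.9, Y = 58254: Q = 237.244.
Holding P constant, ∂Q/∂Y = 72.1/Y = 0.00123768.
η_Y = (∂Q/∂Y)·(Y/Q) = 0.00123768 × (58254/237.244) = 0.304.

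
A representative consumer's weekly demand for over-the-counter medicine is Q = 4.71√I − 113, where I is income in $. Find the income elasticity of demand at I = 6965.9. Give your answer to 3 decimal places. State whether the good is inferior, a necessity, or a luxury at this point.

0.702 (necessity)

At I = 6965.9: Q = 280.106.
dQ/dI = 4.71/(2√I) = 0.0282164 at this income.
η = (dQ/dI)·(I/Q) = 0.0282164 × (6965.9/280.106) = 0.702.
Since 0 < η < 1, the good is a necessity.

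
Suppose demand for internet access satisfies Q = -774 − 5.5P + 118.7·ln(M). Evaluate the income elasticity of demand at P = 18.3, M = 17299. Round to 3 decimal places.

0.418

At P = 18.3, M = 17299: Q = 283.673.
Holding P constant, ∂Q/∂M = 118.7/M = 0.00686167.
η_M = (∂Q/∂M)·(M/Q) = 0.00686167 × (17299/283.673) = 0.418.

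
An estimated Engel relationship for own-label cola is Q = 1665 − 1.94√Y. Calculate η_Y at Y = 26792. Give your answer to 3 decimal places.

-0.118

At Y = 26792: Q = 1347.456.
dQ/dY = -1.94/(2√Y) = -0.0059261 at this income.
η = (dQ/dY)·(Y/Q) = -0.0059261 × (26792/1347.456) = -0.118.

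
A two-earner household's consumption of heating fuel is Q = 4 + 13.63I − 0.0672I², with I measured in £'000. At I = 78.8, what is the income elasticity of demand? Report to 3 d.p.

At I = 78.8: Q = 660.7696.
dQ/dI = 13.63 − 0.1344I = 3.03928.
η = (dQ/dI)·(I/Q) = 3.03928 × (78.8/660.7696) = 0.362.

0.362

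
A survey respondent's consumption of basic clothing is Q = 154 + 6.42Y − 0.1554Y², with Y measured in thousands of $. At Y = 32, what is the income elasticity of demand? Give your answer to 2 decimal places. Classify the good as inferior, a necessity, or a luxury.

-0.56 (inferior good)

At Y = 32: Q = 200.3104.
dQ/dY = 6.42 − 0.3108Y = -3.52560.
η = (dQ/dY)·(Y/Q) = -3.52560 × (32/200.3104) = -0.56.
η < 0 ⇒ inferior good.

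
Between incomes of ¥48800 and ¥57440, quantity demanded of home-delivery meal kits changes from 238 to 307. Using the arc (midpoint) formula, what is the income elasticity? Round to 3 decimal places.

1.557

ΔQ = 307 − 238 = 69; midpoint Q̄ = (238 + 307)/2 = 272.5.
ΔI = 57440 − 48800 = 8640; midpoint Ī = (48800 + 57440)/2 = 53120.
η = (ΔQ/Q̄) ÷ (ΔI/Ī) = (69/272.5) ÷ (8640/53120) = 1.557.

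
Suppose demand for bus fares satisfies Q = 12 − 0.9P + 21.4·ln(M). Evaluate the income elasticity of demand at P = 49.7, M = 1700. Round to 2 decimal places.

At P = 49.7, M = 1700: Q = 126.451.
Holding P constant, ∂Q/∂M = 21.4/M = 0.0125882.
η_M = (∂Q/∂M)·(M/Q) = 0.0125882 × (1700/126.451) = 0.17.

0.17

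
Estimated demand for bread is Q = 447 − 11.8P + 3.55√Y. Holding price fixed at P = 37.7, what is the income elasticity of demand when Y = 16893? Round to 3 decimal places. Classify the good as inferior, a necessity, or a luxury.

0.498 (necessity)

At P = 37.7, Y = 16893: Q = 463.544.
Holding P constant, ∂Q/∂Y = 3.55/(2√Y) = 0.0136567.
η_Y = (∂Q/∂Y)·(Y/Q) = 0.0136567 × (16893/463.544) = 0.498.
Since 0 < η < 1, this is a necessity.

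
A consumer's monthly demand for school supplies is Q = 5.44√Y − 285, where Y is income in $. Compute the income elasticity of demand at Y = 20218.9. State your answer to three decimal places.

At Y = 20218.9: Q = 488.531.
dQ/dY = 5.44/(2√Y) = 0.0191289 at this income.
η = (dQ/dY)·(Y/Q) = 0.0191289 × (20218.9/488.531) = 0.792.

0.792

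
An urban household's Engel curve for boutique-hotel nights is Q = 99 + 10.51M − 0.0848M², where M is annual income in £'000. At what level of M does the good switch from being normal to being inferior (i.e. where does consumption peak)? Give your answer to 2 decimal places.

dQ/dM = 10.51 − 0.1696M.
The good is inferior where dQ/dM < 0. Setting dQ/dM = 0 gives M = 10.51 / 0.1696 = 61.97.

61.97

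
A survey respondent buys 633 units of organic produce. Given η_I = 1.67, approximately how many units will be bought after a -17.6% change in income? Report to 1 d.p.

446.9

%ΔQ ≈ η × %ΔI = 1.67 × (-17.6%) = -29.392%.
New Q ≈ 633 × (1 − 0.29392) = 446.9.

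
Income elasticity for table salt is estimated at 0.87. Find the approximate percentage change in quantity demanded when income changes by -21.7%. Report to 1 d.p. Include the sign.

-18.9%

%ΔQ ≈ η × %ΔI = 0.87 × (-21.7%) = -18.9%.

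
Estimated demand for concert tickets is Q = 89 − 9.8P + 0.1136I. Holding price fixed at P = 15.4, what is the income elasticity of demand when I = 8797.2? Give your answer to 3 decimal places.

At P = 15.4, I = 8797.2: Q = 937.442.
Holding P constant, ∂Q/∂I = 0.1136.
η_I = (∂Q/∂I)·(I/Q) = 0.1136 × (8797.2/937.442) = 1.066.

1.066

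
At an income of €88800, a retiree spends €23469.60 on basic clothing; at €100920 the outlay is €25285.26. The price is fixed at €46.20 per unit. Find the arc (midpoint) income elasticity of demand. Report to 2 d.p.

With a constant price, Q₁ = 23469.60/46.20 = 508.000 and Q₂ = 25285.26/46.20 = 547.300 (equivalently, work directly with expenditure since P cancels).
Midpoint %ΔQ = (25285.26 − 23469.60)/24377.43 = 0.07448; midpoint %ΔI = (100920 − 88800)/94860 = 0.12777.
η = 0.07448 / 0.12777 = 0.58.

0.58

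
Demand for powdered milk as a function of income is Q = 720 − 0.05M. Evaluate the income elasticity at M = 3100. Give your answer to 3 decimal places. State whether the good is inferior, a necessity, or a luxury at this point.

-0.274 (inferior good)

At M = 3100: Q = 565.000.
dQ/dM = −0.05.
η = (dQ/dM)·(M/Q) = -0.05 × (3100/565.000) = -0.274.
Since η < 0, the good is an inferior good.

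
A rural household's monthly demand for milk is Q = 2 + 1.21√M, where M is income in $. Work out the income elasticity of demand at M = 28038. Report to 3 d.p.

0.495

At M = 28038: Q = 204.609.
dQ/dM = 1.21/(2√M) = 0.00361312 at this income.
η = (dQ/dM)·(M/Q) = 0.00361312 × (28038/204.609) = 0.495.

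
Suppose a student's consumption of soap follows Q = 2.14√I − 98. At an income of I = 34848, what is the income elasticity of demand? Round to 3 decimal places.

0.663

At I = 34848: Q = 301.487.
dQ/dI = 2.14/(2√I) = 0.00573185 at this income.
η = (dQ/dI)·(I/Q) = 0.00573185 × (34848/301.487) = 0.663.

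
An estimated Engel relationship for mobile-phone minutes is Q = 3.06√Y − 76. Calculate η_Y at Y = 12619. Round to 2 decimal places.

At Y = 12619: Q = 267.743.
dQ/dY = 3.06/(2√Y) = 0.0136201 at this income.
η = (dQ/dY)·(Y/Q) = 0.0136201 × (12619/267.743) = 0.64.

0.64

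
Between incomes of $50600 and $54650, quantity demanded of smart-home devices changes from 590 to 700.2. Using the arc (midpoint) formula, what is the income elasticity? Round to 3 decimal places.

ΔQ = 700.2 − 590 = 110.2; midpoint Q̄ = (590 + 700.2)/2 = 645.1.
ΔI = 54650 − 50600 = 4050; midpoint Ī = (50600 + 54650)/2 = 52625.
η = (ΔQ/Q̄) ÷ (ΔI/Ī) = (110.2/645.1) ÷ (4050/52625) = 2.220.

2.220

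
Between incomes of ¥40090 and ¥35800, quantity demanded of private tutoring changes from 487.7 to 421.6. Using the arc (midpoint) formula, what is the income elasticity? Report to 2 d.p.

1.29

ΔQ = 421.6 − 487.7 = -66.1; midpoint Q̄ = (487.7 + 421.6)/2 = 454.65.
ΔI = 35800 − 40090 = -4290; midpoint Ī = (40090 + 35800)/2 = 37945.
η = (ΔQ/Q̄) ÷ (ΔI/Ī) = (-66.1/454.65) ÷ (-4290/37945) = 1.29.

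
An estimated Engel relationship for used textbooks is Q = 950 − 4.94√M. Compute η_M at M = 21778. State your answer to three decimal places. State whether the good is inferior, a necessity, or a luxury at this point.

At M = 21778: Q = 220.986.
dQ/dM = -4.94/(2√M) = -0.0167374 at this income.
η = (dQ/dM)·(M/Q) = -0.0167374 × (21778/220.986) = -1.649.
Since η < 0, the good is an inferior good.

-1.649 (inferior good)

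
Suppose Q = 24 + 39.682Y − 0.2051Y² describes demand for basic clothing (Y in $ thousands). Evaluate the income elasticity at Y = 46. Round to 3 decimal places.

At Y = 46: Q = 1415.3804.
dQ/dY = 39.682 − 0.4102Y = 20.81280.
η = (dQ/dY)·(Y/Q) = 20.81280 × (46/1415.3804) = 0.676.

0.676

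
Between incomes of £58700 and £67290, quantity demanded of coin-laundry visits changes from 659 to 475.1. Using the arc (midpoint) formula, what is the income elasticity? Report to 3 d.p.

-2.378

ΔQ = 475.1 − 659 = -183.9; midpoint Q̄ = (659 + 475.1)/2 = 567.05.
ΔI = 67290 − 58700 = 8590; midpoint Ī = (58700 + 67290)/2 = 62995.
η = (ΔQ/Q̄) ÷ (ΔI/Ī) = (-183.9/567.05) ÷ (8590/62995) = -2.378.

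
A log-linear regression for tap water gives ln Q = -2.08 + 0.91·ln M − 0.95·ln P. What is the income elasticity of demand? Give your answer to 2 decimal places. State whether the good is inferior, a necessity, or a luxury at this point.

In a log-linear demand, the coefficient on ln M is the income elasticity.
So η = 0.91.
0 < η < 1 ⇒ necessity.

0.91 (necessity)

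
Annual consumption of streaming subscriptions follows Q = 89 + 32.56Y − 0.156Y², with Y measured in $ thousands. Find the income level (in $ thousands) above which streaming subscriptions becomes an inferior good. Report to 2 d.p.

dQ/dY = 32.56 − 0.312Y.
The good is inferior where dQ/dY < 0. Setting dQ/dY = 0 gives Y = 32.56 / 0.312 = 104.36.

104.36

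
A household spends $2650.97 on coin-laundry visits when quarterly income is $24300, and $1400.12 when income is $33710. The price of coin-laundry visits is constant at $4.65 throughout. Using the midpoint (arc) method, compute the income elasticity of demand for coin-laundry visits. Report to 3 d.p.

-1.903

With a constant price, Q₁ = 2650.97/4.65 = 570.101 and Q₂ = 1400.12/4.65 = 301.101 (equivalently, work directly with expenditure since P cancels).
Midpoint %ΔQ = (1400.12 − 2650.97)/2025.54 = -0.61754; midpoint %ΔI = (33710 − 24300)/29005 = 0.32443.
η = -0.61754 / 0.32443 = -1.903.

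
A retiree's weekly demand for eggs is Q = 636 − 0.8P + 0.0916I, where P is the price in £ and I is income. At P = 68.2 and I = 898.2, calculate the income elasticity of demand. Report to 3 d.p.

0.124

At P = 68.2, I = 898.2: Q = 663.715.
Holding P constant, ∂Q/∂I = 0.0916.
η_I = (∂Q/∂I)·(I/Q) = 0.0916 × (898.2/663.715) = 0.124.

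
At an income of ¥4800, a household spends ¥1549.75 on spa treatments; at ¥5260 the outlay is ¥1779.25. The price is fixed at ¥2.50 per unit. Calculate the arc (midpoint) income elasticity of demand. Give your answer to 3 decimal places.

With a constant price, Q₁ = 1549.75/2.50 = 619.900 and Q₂ = 1779.25/2.50 = 711.700 (equivalently, work directly with expenditure since P cancels).
Midpoint %ΔQ = (1779.25 − 1549.75)/1664.50 = 0.13788; midpoint %ΔI = (5260 − 4800)/5030 = 0.09145.
η = 0.13788 / 0.09145 = 1.508.

1.508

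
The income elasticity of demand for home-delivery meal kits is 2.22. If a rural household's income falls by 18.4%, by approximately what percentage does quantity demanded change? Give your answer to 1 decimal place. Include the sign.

-40.8%

%ΔQ ≈ η × %ΔI = 2.22 × (-18.4%) = -40.8%.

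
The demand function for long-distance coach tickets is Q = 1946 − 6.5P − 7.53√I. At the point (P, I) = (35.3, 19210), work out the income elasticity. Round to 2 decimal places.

-0.78

At P = 35.3, I = 19210: Q = 672.891.
Holding P constant, ∂Q/∂I = -7.53/(2√I) = -0.0271645.
η_I = (∂Q/∂I)·(I/Q) = -0.0271645 × (19210/672.891) = -0.78.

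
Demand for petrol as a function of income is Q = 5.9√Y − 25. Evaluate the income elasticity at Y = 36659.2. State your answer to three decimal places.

At Y = 36659.2: Q = 1104.649.
dQ/dY = 5.9/(2√Y) = 0.0154074 at this income.
η = (dQ/dY)·(Y/Q) = 0.0154074 × (36659.2/1104.649) = 0.511.

0.511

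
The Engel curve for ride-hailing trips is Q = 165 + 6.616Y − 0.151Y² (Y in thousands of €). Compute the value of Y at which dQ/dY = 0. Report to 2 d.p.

dQ/dY = 6.616 − 0.302Y.
The good is inferior where dQ/dY < 0. Setting dQ/dY = 0 gives Y = 6.616 / 0.302 = 21.91.

21.91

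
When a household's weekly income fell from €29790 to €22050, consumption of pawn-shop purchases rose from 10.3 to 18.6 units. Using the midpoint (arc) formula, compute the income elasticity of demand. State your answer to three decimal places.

ΔQ = 18.6 − 10.3 = 8.3; midpoint Q̄ = (10.3 + 18.6)/2 = 14.45.
ΔI = 22050 − 29790 = -7740; midpoint Ī = (29790 + 22050)/2 = 25920.
η = (ΔQ/Q̄) ÷ (ΔI/Ī) = (8.3/14.45) ÷ (-7740/25920) = -1.924.

-1.924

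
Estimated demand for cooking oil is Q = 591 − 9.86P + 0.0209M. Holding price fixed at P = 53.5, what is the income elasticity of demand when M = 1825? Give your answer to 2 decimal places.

At P = 53.5, M = 1825: Q = 101.633.
Holding P constant, ∂Q/∂M = 0.0209.
η_M = (∂Q/∂M)·(M/Q) = 0.0209 × (1825/101.633) = 0.38.

0.38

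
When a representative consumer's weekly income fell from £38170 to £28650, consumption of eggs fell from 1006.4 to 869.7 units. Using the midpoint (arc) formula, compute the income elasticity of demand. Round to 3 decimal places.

0.511

ΔQ = 869.7 − 1006.4 = -136.7; midpoint Q̄ = (1006.4 + 869.7)/2 = 938.05.
ΔI = 28650 − 38170 = -9520; midpoint Ī = (38170 + 28650)/2 = 33410.
η = (ΔQ/Q̄) ÷ (ΔI/Ī) = (-136.7/938.05) ÷ (-9520/33410) = 0.511.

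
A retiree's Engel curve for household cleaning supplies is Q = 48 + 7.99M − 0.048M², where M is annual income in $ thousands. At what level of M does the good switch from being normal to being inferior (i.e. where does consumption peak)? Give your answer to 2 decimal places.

83.23

dQ/dM = 7.99 − 0.096M.
The good is inferior where dQ/dM < 0. Setting dQ/dM = 0 gives M = 7.99 / 0.096 = 83.23.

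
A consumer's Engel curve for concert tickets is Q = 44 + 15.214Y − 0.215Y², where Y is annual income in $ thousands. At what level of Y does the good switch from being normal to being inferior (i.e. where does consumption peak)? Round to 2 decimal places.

35.38

dQ/dY = 15.214 − 0.43Y.
The good is inferior where dQ/dY < 0. Setting dQ/dY = 0 gives Y = 15.214 / 0.43 = 35.38.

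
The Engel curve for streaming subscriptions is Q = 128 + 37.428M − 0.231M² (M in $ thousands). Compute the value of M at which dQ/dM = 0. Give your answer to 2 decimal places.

dQ/dM = 37.428 − 0.462M.
The good is inferior where dQ/dM < 0. Setting dQ/dM = 0 gives M = 37.428 / 0.462 = 81.01.

81.01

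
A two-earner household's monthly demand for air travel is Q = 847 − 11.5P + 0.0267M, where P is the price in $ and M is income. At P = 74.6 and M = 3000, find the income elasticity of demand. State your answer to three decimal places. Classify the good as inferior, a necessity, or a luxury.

At P = 74.6, M = 3000: Q = 69.200.
Holding P constant, ∂Q/∂M = 0.0267.
η_M = (∂Q/∂M)·(M/Q) = 0.0267 × (3000/69.200) = 1.158.
Since η > 1, this is a luxury.

1.158 (luxury)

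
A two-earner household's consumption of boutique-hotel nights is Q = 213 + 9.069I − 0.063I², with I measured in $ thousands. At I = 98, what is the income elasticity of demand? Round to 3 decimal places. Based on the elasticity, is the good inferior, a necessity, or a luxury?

At I = 98: Q = 496.7100.
dQ/dI = 9.069 − 0.126I = -3.27900.
η = (dQ/dI)·(I/Q) = -3.27900 × (98/496.7100) = -0.647.
η < 0 ⇒ inferior good.

-0.647 (inferior good)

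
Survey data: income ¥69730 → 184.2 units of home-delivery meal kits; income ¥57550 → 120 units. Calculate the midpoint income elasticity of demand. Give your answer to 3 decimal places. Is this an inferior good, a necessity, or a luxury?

ΔQ = 120 − 184.2 = -64.2; midpoint Q̄ = (184.2 + 120)/2 = 152.1.
ΔI = 57550 − 69730 = -12180; midpoint Ī = (69730 + 57550)/2 = 63640.
η = (ΔQ/Q̄) ÷ (ΔI/Ī) = (-64.2/152.1) ÷ (-12180/63640) = 2.205.
η > 1 ⇒ luxury.

2.205 (luxury)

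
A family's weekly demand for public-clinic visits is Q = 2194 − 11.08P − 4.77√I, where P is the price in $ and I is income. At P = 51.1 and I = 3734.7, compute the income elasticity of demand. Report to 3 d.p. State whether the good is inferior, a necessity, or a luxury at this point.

-0.109 (inferior good)

At P = 51.1, I = 3734.7: Q = 1336.307.
Holding P constant, ∂Q/∂I = -4.77/(2√I) = -0.0390266.
η_I = (∂Q/∂I)·(I/Q) = -0.0390266 × (3734.7/1336.307) = -0.109.
Since η < 0, this is an inferior good.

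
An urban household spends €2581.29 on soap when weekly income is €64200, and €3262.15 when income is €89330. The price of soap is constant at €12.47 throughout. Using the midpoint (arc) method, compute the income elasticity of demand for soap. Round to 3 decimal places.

0.712

With a constant price, Q₁ = 2581.29/12.47 = 207.000 and Q₂ = 3262.15/12.47 = 261.600 (equivalently, work directly with expenditure since P cancels).
Midpoint %ΔQ = (3262.15 − 2581.29)/2921.72 = 0.23303; midpoint %ΔI = (89330 − 64200)/76765 = 0.32736.
η = 0.23303 / 0.32736 = 0.712.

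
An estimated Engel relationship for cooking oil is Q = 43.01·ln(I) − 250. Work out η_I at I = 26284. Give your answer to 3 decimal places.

0.229

At I = 26284: Q = 187.701.
dQ/dI = 43.01/I = 0.00163636 at this income.
η = (dQ/dI)·(I/Q) = 0.00163636 × (26284/187.701) = 0.229.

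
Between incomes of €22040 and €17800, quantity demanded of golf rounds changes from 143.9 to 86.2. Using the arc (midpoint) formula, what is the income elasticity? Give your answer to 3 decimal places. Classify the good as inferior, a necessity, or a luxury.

ΔQ = 86.2 − 143.9 = -57.7; midpoint Q̄ = (143.9 + 86.2)/2 = 115.05.
ΔI = 17800 − 22040 = -4240; midpoint Ī = (22040 + 17800)/2 = 19920.
η = (ΔQ/Q̄) ÷ (ΔI/Ī) = (-57.7/115.05) ÷ (-4240/19920) = 2.356.
η > 1 ⇒ luxury.

2.356 (luxury)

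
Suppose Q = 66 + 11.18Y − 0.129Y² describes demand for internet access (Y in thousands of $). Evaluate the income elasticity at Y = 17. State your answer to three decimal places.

0.528

At Y = 17: Q = 218.7790.
dQ/dY = 11.18 − 0.258Y = 6.79400.
η = (dQ/dY)·(Y/Q) = 6.79400 × (17/218.7790) = 0.528.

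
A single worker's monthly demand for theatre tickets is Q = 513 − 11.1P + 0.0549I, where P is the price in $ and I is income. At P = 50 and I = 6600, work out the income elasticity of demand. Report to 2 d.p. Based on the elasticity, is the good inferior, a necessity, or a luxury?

1.13 (luxury)

At P = 50, I = 6600: Q = 320.340.
Holding P constant, ∂Q/∂I = 0.0549.
η_I = (∂Q/∂I)·(I/Q) = 0.0549 × (6600/320.340) = 1.13.
Since η > 1, this is a luxury.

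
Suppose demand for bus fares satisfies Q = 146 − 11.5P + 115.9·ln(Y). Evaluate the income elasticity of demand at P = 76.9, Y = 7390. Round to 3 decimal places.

At P = 76.9, Y = 7390: Q = 294.074.
Holding P constant, ∂Q/∂Y = 115.9/Y = 0.0156834.
η_Y = (∂Q/∂Y)·(Y/Q) = 0.0156834 × (7390/294.074) = 0.394.

0.394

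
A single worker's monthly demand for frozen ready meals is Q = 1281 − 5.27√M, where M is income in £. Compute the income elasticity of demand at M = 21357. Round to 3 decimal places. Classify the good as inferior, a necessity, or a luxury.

-0.754 (inferior good)

At M = 21357: Q = 510.840.
dQ/dM = -5.27/(2√M) = -0.0180306 at this income.
η = (dQ/dM)·(M/Q) = -0.0180306 × (21357/510.840) = -0.754.
Since η < 0, the good is an inferior good.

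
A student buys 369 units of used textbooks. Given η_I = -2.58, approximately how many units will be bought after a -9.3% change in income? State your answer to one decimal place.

457.5

%ΔQ ≈ η × %ΔI = -2.58 × (-9.3%) = 23.994%.
New Q ≈ 369 × (1 + 0.23994) = 457.5.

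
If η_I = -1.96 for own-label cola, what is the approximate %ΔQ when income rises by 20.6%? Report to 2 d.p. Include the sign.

-40.38%

%ΔQ ≈ η × %ΔI = -1.96 × 20.6% = -40.38%.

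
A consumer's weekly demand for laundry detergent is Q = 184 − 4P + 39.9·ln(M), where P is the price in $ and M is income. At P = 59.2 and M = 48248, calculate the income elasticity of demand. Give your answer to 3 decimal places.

0.106

At P = 59.2, M = 48248: Q = 377.486.
Holding P constant, ∂Q/∂M = 39.9/M = 0.000826977.
η_M = (∂Q/∂M)·(M/Q) = 0.000826977 × (48248/377.486) = 0.106.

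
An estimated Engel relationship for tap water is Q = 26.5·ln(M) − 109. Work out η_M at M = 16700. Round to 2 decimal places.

At M = 16700: Q = 148.664.
dQ/dM = 26.5/M = 0.00158683 at this income.
η = (dQ/dM)·(M/Q) = 0.00158683 × (16700/148.664) = 0.18.

0.18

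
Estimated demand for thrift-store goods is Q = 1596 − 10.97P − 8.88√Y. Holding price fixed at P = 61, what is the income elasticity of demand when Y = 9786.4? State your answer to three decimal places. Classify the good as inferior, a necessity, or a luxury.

At P = 61, Y = 9786.4: Q = 48.365.
Holding P constant, ∂Q/∂Y = -8.88/(2√Y) = -0.0448819.
η_Y = (∂Q/∂Y)·(Y/Q) = -0.0448819 × (9786.4/48.365) = -9.082.
Since η < 0, this is an inferior good.

-9.082 (inferior good)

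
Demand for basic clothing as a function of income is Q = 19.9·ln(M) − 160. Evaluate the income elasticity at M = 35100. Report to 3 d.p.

At M = 35100: Q = 48.273.
dQ/dM = 19.9/M = 0.000566952 at this income.
η = (dQ/dM)·(M/Q) = 0.000566952 × (35100/48.273) = 0.412.

0.412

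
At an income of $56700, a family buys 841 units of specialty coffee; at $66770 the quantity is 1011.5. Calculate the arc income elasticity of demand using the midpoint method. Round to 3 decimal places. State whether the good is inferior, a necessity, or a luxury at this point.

ΔQ = 1011.5 − 841 = 170.5; midpoint Q̄ = (841 + 1011.5)/2 = 926.25.
ΔI = 66770 − 56700 = 10070; midpoint Ī = (56700 + 66770)/2 = 61735.
η = (ΔQ/Q̄) ÷ (ΔI/Ī) = (170.5/926.25) ÷ (10070/61735) = 1.128.
η > 1 ⇒ luxury.

1.128 (luxury)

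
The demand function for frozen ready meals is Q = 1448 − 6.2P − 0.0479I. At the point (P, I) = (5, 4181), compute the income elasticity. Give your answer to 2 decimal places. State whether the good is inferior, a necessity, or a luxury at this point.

-0.16 (inferior good)

At P = 5, I = 4181: Q = 1216.730.
Holding P constant, ∂Q/∂I = −0.0479.
η_I = (∂Q/∂I)·(I/Q) = -0.0479 × (4181/1216.730) = -0.16.
Since η < 0, this is an inferior good.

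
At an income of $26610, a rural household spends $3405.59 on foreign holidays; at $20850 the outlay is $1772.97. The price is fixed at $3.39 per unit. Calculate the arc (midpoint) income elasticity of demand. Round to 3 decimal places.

2.598

With a constant price, Q₁ = 3405.59/3.39 = 1004.599 and Q₂ = 1772.97/3.39 = 523.000 (equivalently, work directly with expenditure since P cancels).
Midpoint %ΔQ = (1772.97 − 3405.59)/2589.28 = -0.63053; midpoint %ΔI = (20850 − 26610)/23730 = -0.24273.
η = -0.63053 / -0.24273 = 2.598.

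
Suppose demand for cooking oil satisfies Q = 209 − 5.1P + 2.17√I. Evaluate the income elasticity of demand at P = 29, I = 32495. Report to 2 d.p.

At P = 29, I = 32495: Q = 452.272.
Holding P constant, ∂Q/∂I = 2.17/(2√I) = 0.00601896.
η_I = (∂Q/∂I)·(I/Q) = 0.00601896 × (32495/452.272) = 0.43.

0.43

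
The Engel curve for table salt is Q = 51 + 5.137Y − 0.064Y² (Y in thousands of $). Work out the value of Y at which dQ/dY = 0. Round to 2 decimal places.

40.13

dQ/dY = 5.137 − 0.128Y.
The good is inferior where dQ/dY < 0. Setting dQ/dY = 0 gives Y = 5.137 / 0.128 = 40.13.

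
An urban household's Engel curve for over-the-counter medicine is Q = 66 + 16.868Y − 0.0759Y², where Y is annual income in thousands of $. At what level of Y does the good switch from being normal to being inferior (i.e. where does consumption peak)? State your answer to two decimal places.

dQ/dY = 16.868 − 0.1518Y.
The good is inferior where dQ/dY < 0. Setting dQ/dY = 0 gives Y = 16.868 / 0.1518 = 111.12.

111.12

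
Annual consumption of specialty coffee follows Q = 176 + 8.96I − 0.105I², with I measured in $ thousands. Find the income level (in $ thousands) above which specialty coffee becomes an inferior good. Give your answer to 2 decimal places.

42.67

dQ/dI = 8.96 − 0.21I.
The good is inferior where dQ/dI < 0. Setting dQ/dI = 0 gives I = 8.96 / 0.21 = 42.67.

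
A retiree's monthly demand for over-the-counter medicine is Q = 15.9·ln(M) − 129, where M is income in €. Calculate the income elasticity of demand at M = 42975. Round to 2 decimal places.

At M = 42975: Q = 40.627.
dQ/dM = 15.9/M = 0.000369983 at this income.
η = (dQ/dM)·(M/Q) = 0.000369983 × (42975/40.627) = 0.39.

0.39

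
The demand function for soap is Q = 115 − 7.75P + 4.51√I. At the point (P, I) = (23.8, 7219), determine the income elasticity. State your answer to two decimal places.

0.61

At P = 23.8, I = 7219: Q = 313.741.
Holding P constant, ∂Q/∂I = 4.51/(2√I) = 0.0265404.
η_I = (∂Q/∂I)·(I/Q) = 0.0265404 × (7219/313.741) = 0.61.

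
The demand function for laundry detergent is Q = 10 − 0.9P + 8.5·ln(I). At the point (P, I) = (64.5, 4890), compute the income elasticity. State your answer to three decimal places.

At P = 64.5, I = 4890: Q = 24.157.
Holding P constant, ∂Q/∂I = 8.5/I = 0.00173824.
η_I = (∂Q/∂I)·(I/Q) = 0.00173824 × (4890/24.157) = 0.352.

0.352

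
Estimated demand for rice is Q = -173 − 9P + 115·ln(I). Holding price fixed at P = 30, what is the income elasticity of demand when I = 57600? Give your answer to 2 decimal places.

0.14

At P = 30, I = 57600: Q = 817.547.
Holding P constant, ∂Q/∂I = 115/I = 0.00199653.
η_I = (∂Q/∂I)·(I/Q) = 0.00199653 × (57600/817.547) = 0.14.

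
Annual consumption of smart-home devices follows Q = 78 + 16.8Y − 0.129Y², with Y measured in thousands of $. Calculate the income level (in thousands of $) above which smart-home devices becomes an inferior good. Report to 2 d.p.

dQ/dY = 16.8 − 0.258Y.
The good is inferior where dQ/dY < 0. Setting dQ/dY = 0 gives Y = 16.8 / 0.258 = 65.12.

65.12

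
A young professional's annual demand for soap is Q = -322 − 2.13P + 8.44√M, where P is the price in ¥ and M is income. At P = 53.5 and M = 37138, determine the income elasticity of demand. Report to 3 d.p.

At P = 53.5, M = 37138: Q = 1190.536.
Holding P constant, ∂Q/∂M = 8.44/(2√M) = 0.0218979.
η_M = (∂Q/∂M)·(M/Q) = 0.0218979 × (37138/1190.536) = 0.683.

0.683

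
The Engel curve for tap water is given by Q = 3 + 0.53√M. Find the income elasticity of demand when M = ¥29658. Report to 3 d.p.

At M = 29658: Q = 94.274.
dQ/dM = 0.53/(2√M) = 0.00153877 at this income.
η = (dQ/dM)·(M/Q) = 0.00153877 × (29658/94.274) = 0.484.

0.484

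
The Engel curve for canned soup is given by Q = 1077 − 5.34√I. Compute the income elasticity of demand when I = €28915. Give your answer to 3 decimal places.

-2.687

At I = 28915: Q = 168.964.
dQ/dI = -5.34/(2√I) = -0.0157018 at this income.
η = (dQ/dI)·(I/Q) = -0.0157018 × (28915/168.964) = -2.687.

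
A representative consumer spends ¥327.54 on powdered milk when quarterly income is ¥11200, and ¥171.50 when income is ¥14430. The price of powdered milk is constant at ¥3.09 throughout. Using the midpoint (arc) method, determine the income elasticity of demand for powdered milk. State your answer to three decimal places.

-2.481

With a constant price, Q₁ = 327.54/3.09 = 106.000 and Q₂ = 171.50/3.09 = 55.502 (equivalently, work directly with expenditure since P cancels).
Midpoint %ΔQ = (171.50 − 327.54)/249.52 = -0.62536; midpoint %ΔI = (14430 − 11200)/12815 = 0.25205.
η = -0.62536 / 0.25205 = -2.481.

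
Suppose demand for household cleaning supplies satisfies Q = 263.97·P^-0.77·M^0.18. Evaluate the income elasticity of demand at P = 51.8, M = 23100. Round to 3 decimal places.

0.180

For a multiplicative demand Q = A·P^α·M^β, the income elasticity is β everywhere.
Here β = 0.18, so η = 0.180.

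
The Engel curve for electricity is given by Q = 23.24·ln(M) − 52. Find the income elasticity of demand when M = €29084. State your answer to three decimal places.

At M = 29084: Q = 186.859.
dQ/dM = 23.24/M = 0.000799065 at this income.
η = (dQ/dM)·(M/Q) = 0.000799065 × (29084/186.859) = 0.124.

0.124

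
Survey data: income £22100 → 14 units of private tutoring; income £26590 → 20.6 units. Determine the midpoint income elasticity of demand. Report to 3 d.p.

ΔQ = 20.6 − 14 = 6.6; midpoint Q̄ = (14 + 20.6)/2 = 17.3.
ΔI = 26590 − 22100 = 4490; midpoint Ī = (22100 + 26590)/2 = 24345.
η = (ΔQ/Q̄) ÷ (ΔI/Ī) = (6.6/17.3) ÷ (4490/24345) = 2.069.

2.069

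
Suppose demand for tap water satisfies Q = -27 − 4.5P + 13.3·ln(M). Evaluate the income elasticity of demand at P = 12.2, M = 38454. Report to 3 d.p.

0.227

At P = 12.2, M = 38454: Q = 58.511.
Holding P constant, ∂Q/∂M = 13.3/M = 0.000345868.
η_M = (∂Q/∂M)·(M/Q) = 0.000345868 × (38454/58.511) = 0.227.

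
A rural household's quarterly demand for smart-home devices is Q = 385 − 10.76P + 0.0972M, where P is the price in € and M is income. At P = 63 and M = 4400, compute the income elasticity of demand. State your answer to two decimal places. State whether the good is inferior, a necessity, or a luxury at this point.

3.17 (luxury)

At P = 63, M = 4400: Q = 134.800.
Holding P constant, ∂Q/∂M = 0.0972.
η_M = (∂Q/∂M)·(M/Q) = 0.0972 × (4400/134.800) = 3.17.
Since η > 1, this is a luxury.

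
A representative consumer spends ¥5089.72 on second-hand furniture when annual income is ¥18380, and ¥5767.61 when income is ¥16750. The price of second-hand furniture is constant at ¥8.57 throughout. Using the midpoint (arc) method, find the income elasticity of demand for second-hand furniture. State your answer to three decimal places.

-1.346

With a constant price, Q₁ = 5089.72/8.57 = 593.900 and Q₂ = 5767.61/8.57 = 673.000 (equivalently, work directly with expenditure since P cancels).
Midpoint %ΔQ = (5767.61 − 5089.72)/5428.67 = 0.12487; midpoint %ΔI = (16750 − 18380)/17565 = -0.09280.
η = 0.12487 / -0.09280 = -1.346.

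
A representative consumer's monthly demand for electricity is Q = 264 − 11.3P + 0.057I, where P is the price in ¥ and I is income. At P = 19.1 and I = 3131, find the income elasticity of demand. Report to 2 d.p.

0.79

At P = 19.1, I = 3131: Q = 226.637.
Holding P constant, ∂Q/∂I = 0.057.
η_I = (∂Q/∂I)·(I/Q) = 0.057 × (3131/226.637) = 0.79.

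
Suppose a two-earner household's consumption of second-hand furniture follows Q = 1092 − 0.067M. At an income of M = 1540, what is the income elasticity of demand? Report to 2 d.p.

At M = 1540: Q = 988.820.
dQ/dM = −0.067.
η = (dQ/dM)·(M/Q) = -0.067 × (1540/988.820) = -0.10.

-0.10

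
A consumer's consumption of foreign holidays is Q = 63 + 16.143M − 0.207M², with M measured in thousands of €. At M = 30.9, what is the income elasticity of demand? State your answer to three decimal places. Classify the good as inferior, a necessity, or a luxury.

0.284 (necessity)

At M = 30.9: Q = 364.1730.
dQ/dM = 16.143 − 0.414M = 3.35040.
η = (dQ/dM)·(M/Q) = 3.35040 × (30.9/364.1730) = 0.284.
0 < η < 1 ⇒ necessity.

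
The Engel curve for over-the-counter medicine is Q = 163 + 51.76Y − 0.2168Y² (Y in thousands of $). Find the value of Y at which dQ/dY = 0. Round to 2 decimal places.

dQ/dY = 51.76 − 0.4336Y.
The good is inferior where dQ/dY < 0. Setting dQ/dY = 0 gives Y = 51.76 / 0.4336 = 119.37.

119.37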